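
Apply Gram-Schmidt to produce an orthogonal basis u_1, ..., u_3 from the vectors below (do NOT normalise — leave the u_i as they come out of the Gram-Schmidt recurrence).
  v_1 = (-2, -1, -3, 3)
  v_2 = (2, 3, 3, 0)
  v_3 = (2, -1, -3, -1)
Orthogonal basis:
  u_1 = (-2, -1, -3, 3)
  u_2 = (14/23, 53/23, 21/23, 48/23)
  u_3 = (324/125, 48/125, -264/125, -32/125)

Apply the Gram-Schmidt recurrence
  u_1 = v_1
  u_i = v_i − Σ_{j<i} ((v_i · u_j) / (u_j · u_j)) · u_j.

Step by step this gives:
  u_1 = (-2, -1, -3, 3)
  u_2 = (14/23, 53/23, 21/23, 48/23)
  u_3 = (324/125, 48/125, -264/125, -32/125)

Orthogonality check:
  u_2 · u_1 = 0 (should be 0)
  u_3 · u_1 = 0 (should be 0)
  u_3 · u_2 = 0 (should be 0)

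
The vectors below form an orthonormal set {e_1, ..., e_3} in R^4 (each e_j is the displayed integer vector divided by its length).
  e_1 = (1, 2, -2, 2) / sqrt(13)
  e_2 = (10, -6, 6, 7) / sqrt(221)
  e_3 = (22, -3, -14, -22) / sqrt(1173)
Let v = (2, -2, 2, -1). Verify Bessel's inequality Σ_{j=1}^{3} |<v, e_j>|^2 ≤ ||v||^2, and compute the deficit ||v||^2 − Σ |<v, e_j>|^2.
Σ |<v, e_j>|^2 = 881/69; ||v||^2 = 13; deficit = 16/69

Write each e_j = u_j / sqrt(<u_j, u_j>) where u_j is the displayed integer vector. Then <v, e_j> = <v, u_j> / sqrt(<u_j, u_j>), so |<v, e_j>|^2 = <v, u_j>^2 / <u_j, u_j>.
Coefficients: <v, e_1> = -8/sqrt(13), <v, e_2> = 37/sqrt(221), <v, e_3> = 44/sqrt(1173).
Square and sum: Σ |<v, e_j>|^2 = 881/69.
Compute ||v||^2 = v·v = 13.
Deficit = 13 − 881/69 = 16/69 ≥ 0, confirming Bessel's inequality. (The deficit equals ||v − Σ <v,e_j> e_j||^2, the squared distance from v to span{e_j}.)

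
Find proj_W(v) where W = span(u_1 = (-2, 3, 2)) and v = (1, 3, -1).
proj_W(v) = (-10/17, 15/17, 10/17)

Set up U = [u_1 | ... | u_1] ∈ R^(3×1). The projector onto W = col(U) is P = U (U^T U)^(-1) U^T.
Compute U^T U =
  [17],
and U^T v = (5).
Solve U^T U · c = U^T v for the coefficients: c = (5/17). The projection is proj_W(v) = U c.
Check: (v - proj_W(v)) · u_1 = 0  (should be 0).
Result: proj_W(v) = (-10/17, 15/17, 10/17).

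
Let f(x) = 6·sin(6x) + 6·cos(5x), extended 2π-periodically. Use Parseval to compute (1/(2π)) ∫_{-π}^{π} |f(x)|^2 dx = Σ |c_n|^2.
Σ |c_n|^2 = 36

Expand |f|^2 and use orthogonality of {sin(nx), cos(mx)} on [-π, π]:
  ∫_{-π}^{π} sin(nx)^2 dx = π, ∫ cos(mx)^2 dx = π, and cross terms integrate to 0.
So ∫_{-π}^{π} f(x)^2 dx = 6^2 · π + 6^2 · π = (36 + 36)π.
Divide by 2π: (36 + 36)/2 = 36.
By Parseval, this equals Σ |c_n|^2.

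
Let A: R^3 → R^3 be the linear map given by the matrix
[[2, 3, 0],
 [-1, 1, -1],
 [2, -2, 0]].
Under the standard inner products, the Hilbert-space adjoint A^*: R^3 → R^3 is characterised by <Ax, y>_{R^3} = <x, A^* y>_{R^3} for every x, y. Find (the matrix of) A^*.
A^* = A^T =
[[2, -1, 2],
 [3, 1, -2],
 [0, -1, 0]]

For real matrices with standard dot products, the defining identity <Ax, y> = <x, A^* y> gives (Ax)^T y = x^T (A^*) y, i.e. x^T A^T y = x^T (A^*) y. Since this holds for all x, y, we must have A^* = A^T. Therefore
A^* =
[[2, -1, 2],
 [3, 1, -2],
 [0, -1, 0]].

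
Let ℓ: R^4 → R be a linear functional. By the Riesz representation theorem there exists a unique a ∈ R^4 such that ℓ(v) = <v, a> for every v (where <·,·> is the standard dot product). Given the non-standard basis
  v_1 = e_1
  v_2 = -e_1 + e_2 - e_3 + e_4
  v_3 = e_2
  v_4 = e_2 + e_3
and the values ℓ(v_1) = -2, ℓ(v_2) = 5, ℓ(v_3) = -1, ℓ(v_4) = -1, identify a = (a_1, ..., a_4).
a = (-2, -1, 0, 4)

Write a = (a_1, ..., a_4) in the standard basis. For each basis vector v_i, ℓ(v_i) = <v_i, a> is a linear equation in the a_j's. Collect the n equations into a matrix system V a = ℓ, where row i of V is v_i (expressed in the standard basis). Since V is invertible (lower-triangular with 1s on the diagonal, up to permutation), solve by back-substitution:
  V =
[[1, 0, 0, 0],
 [-1, 1, -1, 1],
 [0, 1, 0, 0],
 [0, 1, 1, 0]]
  V a = (-2, 5, -1, -1)
Solving gives a = (-2, -1, 0, 4).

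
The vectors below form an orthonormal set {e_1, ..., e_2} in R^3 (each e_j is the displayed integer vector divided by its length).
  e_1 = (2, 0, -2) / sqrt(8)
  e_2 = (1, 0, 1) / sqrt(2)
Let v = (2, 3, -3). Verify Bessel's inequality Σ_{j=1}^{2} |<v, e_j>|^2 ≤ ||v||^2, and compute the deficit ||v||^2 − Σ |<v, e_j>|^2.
Σ |<v, e_j>|^2 = 13; ||v||^2 = 22; deficit = 9

Write each e_j = u_j / sqrt(<u_j, u_j>) where u_j is the displayed integer vector. Then <v, e_j> = <v, u_j> / sqrt(<u_j, u_j>), so |<v, e_j>|^2 = <v, u_j>^2 / <u_j, u_j>.
Coefficients: <v, e_1> = 10/sqrt(8), <v, e_2> = -1/sqrt(2).
Square and sum: Σ |<v, e_j>|^2 = 13.
Compute ||v||^2 = v·v = 22.
Deficit = 22 − 13 = 9 ≥ 0, confirming Bessel's inequality. (The deficit equals ||v − Σ <v,e_j> e_j||^2, the squared distance from v to span{e_j}.)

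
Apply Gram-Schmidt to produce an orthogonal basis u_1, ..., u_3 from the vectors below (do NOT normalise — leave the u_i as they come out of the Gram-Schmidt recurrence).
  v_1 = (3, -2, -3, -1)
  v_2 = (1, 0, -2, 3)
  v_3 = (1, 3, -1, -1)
Orthogonal basis:
  u_1 = (3, -2, -3, -1)
  u_2 = (5/23, 12/23, -28/23, 75/23)
  u_3 = (125/143, 443/143, -128/143, -127/143)

Apply the Gram-Schmidt recurrence
  u_1 = v_1
  u_i = v_i − Σ_{j<i} ((v_i · u_j) / (u_j · u_j)) · u_j.

Step by step this gives:
  u_1 = (3, -2, -3, -1)
  u_2 = (5/23, 12/23, -28/23, 75/23)
  u_3 = (125/143, 443/143, -128/143, -127/143)

Orthogonality check:
  u_2 · u_1 = 0 (should be 0)
  u_3 · u_1 = 0 (should be 0)
  u_3 · u_2 = 0 (should be 0)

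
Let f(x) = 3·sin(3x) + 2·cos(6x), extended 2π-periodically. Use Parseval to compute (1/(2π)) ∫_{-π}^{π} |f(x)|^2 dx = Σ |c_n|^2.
Σ |c_n|^2 = 13/2

Expand |f|^2 and use orthogonality of {sin(nx), cos(mx)} on [-π, π]:
  ∫_{-π}^{π} sin(nx)^2 dx = π, ∫ cos(mx)^2 dx = π, and cross terms integrate to 0.
So ∫_{-π}^{π} f(x)^2 dx = 3^2 · π + 2^2 · π = (9 + 4)π.
Divide by 2π: (9 + 4)/2 = 13/2.
By Parseval, this equals Σ |c_n|^2.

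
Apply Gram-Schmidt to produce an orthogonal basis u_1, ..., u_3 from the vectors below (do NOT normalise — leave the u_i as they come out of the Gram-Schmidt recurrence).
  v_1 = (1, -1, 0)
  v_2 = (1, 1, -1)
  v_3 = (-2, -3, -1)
Orthogonal basis:
  u_1 = (1, -1, 0)
  u_2 = (1, 1, -1)
  u_3 = (-7/6, -7/6, -7/3)

Apply the Gram-Schmidt recurrence
  u_1 = v_1
  u_i = v_i − Σ_{j<i} ((v_i · u_j) / (u_j · u_j)) · u_j.

Step by step this gives:
  u_1 = (1, -1, 0)
  u_2 = (1, 1, -1)
  u_3 = (-7/6, -7/6, -7/3)

Orthogonality check:
  u_2 · u_1 = 0 (should be 0)
  u_3 · u_1 = 0 (should be 0)
  u_3 · u_2 = 0 (should be 0)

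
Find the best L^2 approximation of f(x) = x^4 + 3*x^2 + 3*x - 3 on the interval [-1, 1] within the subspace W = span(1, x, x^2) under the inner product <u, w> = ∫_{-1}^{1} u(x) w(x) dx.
g(x) = 27*x^2/7 + 3*x - 108/35

The best approximation g ∈ W is the orthogonal projection of f onto W. Writing g = a_0 + a_1 x + a_2 x^2, the coefficients solve the normal equations G · a = b where
  G_{ij} = <φ_i, φ_j> and b_i = <f, φ_i>, with φ_0 = 1, φ_1 = x, φ_2 = x^2.
G =
  [2, 0, 2/3]
  [0, 2/3, 0]
  [2/3, 0, 2/5],
b = (-18/5, 2, -18/35).
Solving gives a_0 = -108/35, a_1 = 3, a_2 = 27/7, so
  g(x) = 27*x^2/7 + 3*x - 108/35.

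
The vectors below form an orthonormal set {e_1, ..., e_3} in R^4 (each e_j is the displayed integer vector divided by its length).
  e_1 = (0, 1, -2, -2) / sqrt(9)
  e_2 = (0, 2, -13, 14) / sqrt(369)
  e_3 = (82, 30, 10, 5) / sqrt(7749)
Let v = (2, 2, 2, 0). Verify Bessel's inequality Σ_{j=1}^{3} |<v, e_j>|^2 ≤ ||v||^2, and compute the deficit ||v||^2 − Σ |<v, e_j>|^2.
Σ |<v, e_j>|^2 = 1784/189; ||v||^2 = 12; deficit = 484/189

Write each e_j = u_j / sqrt(<u_j, u_j>) where u_j is the displayed integer vector. Then <v, e_j> = <v, u_j> / sqrt(<u_j, u_j>), so |<v, e_j>|^2 = <v, u_j>^2 / <u_j, u_j>.
Coefficients: <v, e_1> = -2/sqrt(9), <v, e_2> = -22/sqrt(369), <v, e_3> = 244/sqrt(7749).
Square and sum: Σ |<v, e_j>|^2 = 1784/189.
Compute ||v||^2 = v·v = 12.
Deficit = 12 − 1784/189 = 484/189 ≥ 0, confirming Bessel's inequality. (The deficit equals ||v − Σ <v,e_j> e_j||^2, the squared distance from v to span{e_j}.)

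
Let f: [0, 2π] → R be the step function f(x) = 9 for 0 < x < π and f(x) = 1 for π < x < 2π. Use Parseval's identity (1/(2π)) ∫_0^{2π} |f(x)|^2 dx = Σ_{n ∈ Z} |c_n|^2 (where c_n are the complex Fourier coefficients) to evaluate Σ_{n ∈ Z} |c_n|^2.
Σ |c_n|^2 = 41

Parseval equates the L^2 energy of f (normalised by 1/(2π)) with the ℓ^2 sum of its Fourier coefficients: (1/(2π)) ∫_0^{2π} |f|^2 = Σ |c_n|^2.
Compute the left side: (1/(2π)) [∫_0^π 9^2 dx + ∫_π^{2π} 1^2 dx] = (1/(2π)) · (81π + 1π) = (81 + 1)/2 = 41.
So Σ_{n ∈ Z} |c_n|^2 = 41.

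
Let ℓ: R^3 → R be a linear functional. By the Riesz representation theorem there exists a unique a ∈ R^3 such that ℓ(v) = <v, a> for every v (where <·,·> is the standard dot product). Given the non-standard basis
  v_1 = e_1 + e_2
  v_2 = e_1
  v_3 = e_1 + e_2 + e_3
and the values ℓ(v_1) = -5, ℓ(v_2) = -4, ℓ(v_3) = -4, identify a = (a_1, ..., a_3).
a = (-4, -1, 1)

Write a = (a_1, ..., a_3) in the standard basis. For each basis vector v_i, ℓ(v_i) = <v_i, a> is a linear equation in the a_j's. Collect the n equations into a matrix system V a = ℓ, where row i of V is v_i (expressed in the standard basis). Since V is invertible (lower-triangular with 1s on the diagonal, up to permutation), solve by back-substitution:
  V =
[[1, 1, 0],
 [1, 0, 0],
 [1, 1, 1]]
  V a = (-5, -4, -4)
Solving gives a = (-4, -1, 1).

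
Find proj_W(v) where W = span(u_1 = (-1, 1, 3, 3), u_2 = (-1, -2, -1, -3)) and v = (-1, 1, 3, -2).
proj_W(v) = (-206/131, -109/131, 198/131, -12/131)

Set up U = [u_1 | ... | u_2] ∈ R^(4×2). The projector onto W = col(U) is P = U (U^T U)^(-1) U^T.
Compute U^T U =
  [20, -13]
  [-13, 15],
and U^T v = (5, 2).
Solve U^T U · c = U^T v for the coefficients: c = (101/131, 105/131). The projection is proj_W(v) = U c.
Check: (v - proj_W(v)) · u_1 = 0  (should be 0).
Check: (v - proj_W(v)) · u_2 = 0  (should be 0).
Result: proj_W(v) = (-206/131, -109/131, 198/131, -12/131).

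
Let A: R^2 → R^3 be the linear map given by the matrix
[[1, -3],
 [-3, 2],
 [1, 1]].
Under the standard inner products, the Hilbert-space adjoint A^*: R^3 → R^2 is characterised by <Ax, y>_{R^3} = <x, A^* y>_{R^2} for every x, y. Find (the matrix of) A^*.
A^* = A^T =
[[1, -3, 1],
 [-3, 2, 1]]

For real matrices with standard dot products, the defining identity <Ax, y> = <x, A^* y> gives (Ax)^T y = x^T (A^*) y, i.e. x^T A^T y = x^T (A^*) y. Since this holds for all x, y, we must have A^* = A^T. Therefore
A^* =
[[1, -3, 1],
 [-3, 2, 1]].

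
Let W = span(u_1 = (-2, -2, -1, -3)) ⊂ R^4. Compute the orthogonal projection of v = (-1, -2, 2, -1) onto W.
proj_W(v) = (-7/9, -7/9, -7/18, -7/6)

Set up U = [u_1 | ... | u_1] ∈ R^(4×1). The projector onto W = col(U) is P = U (U^T U)^(-1) U^T.
Compute U^T U =
  [18],
and U^T v = (7).
Solve U^T U · c = U^T v for the coefficients: c = (7/18). The projection is proj_W(v) = U c.
Check: (v - proj_W(v)) · u_1 = 0  (should be 0).
Result: proj_W(v) = (-7/9, -7/9, -7/18, -7/6).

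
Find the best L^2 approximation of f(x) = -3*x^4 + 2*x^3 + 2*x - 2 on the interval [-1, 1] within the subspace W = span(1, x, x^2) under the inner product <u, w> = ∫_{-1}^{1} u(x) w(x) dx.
g(x) = -18*x^2/7 + 16*x/5 - 61/35

The best approximation g ∈ W is the orthogonal projection of f onto W. Writing g = a_0 + a_1 x + a_2 x^2, the coefficients solve the normal equations G · a = b where
  G_{ij} = <φ_i, φ_j> and b_i = <f, φ_i>, with φ_0 = 1, φ_1 = x, φ_2 = x^2.
G =
  [2, 0, 2/3]
  [0, 2/3, 0]
  [2/3, 0, 2/5],
b = (-26/5, 32/15, -46/21).
Solving gives a_0 = -61/35, a_1 = 16/5, a_2 = -18/7, so
  g(x) = -18*x^2/7 + 16*x/5 - 61/35.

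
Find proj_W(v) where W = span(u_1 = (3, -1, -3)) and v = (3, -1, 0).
proj_W(v) = (30/19, -10/19, -30/19)

Set up U = [u_1 | ... | u_1] ∈ R^(3×1). The projector onto W = col(U) is P = U (U^T U)^(-1) U^T.
Compute U^T U =
  [19],
and U^T v = (10).
Solve U^T U · c = U^T v for the coefficients: c = (10/19). The projection is proj_W(v) = U c.
Check: (v - proj_W(v)) · u_1 = 0  (should be 0).
Result: proj_W(v) = (30/19, -10/19, -30/19).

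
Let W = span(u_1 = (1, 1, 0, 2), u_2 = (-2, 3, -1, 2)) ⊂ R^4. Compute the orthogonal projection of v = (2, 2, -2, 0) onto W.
proj_W(v) = (44/83, 64/83, -4/83, 112/83)

Set up U = [u_1 | ... | u_2] ∈ R^(4×2). The projector onto W = col(U) is P = U (U^T U)^(-1) U^T.
Compute U^T U =
  [6, 5]
  [5, 18],
and U^T v = (4, 4).
Solve U^T U · c = U^T v for the coefficients: c = (52/83, 4/83). The projection is proj_W(v) = U c.
Check: (v - proj_W(v)) · u_1 = 0  (should be 0).
Check: (v - proj_W(v)) · u_2 = 0  (should be 0).
Result: proj_W(v) = (44/83, 64/83, -4/83, 112/83).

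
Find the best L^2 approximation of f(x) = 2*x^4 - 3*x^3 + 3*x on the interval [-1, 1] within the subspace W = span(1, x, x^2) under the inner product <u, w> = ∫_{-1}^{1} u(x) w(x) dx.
g(x) = 12*x^2/7 + 6*x/5 - 6/35

The best approximation g ∈ W is the orthogonal projection of f onto W. Writing g = a_0 + a_1 x + a_2 x^2, the coefficients solve the normal equations G · a = b where
  G_{ij} = <φ_i, φ_j> and b_i = <f, φ_i>, with φ_0 = 1, φ_1 = x, φ_2 = x^2.
G =
  [2, 0, 2/3]
  [0, 2/3, 0]
  [2/3, 0, 2/5],
b = (4/5, 4/5, 4/7).
Solving gives a_0 = -6/35, a_1 = 6/5, a_2 = 12/7, so
  g(x) = 12*x^2/7 + 6*x/5 - 6/35.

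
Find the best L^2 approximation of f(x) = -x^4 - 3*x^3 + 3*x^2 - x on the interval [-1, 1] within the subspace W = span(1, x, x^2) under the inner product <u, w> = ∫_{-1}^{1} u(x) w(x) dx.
g(x) = 15*x^2/7 - 14*x/5 + 3/35

The best approximation g ∈ W is the orthogonal projection of f onto W. Writing g = a_0 + a_1 x + a_2 x^2, the coefficients solve the normal equations G · a = b where
  G_{ij} = <φ_i, φ_j> and b_i = <f, φ_i>, with φ_0 = 1, φ_1 = x, φ_2 = x^2.
G =
  [2, 0, 2/3]
  [0, 2/3, 0]
  [2/3, 0, 2/5],
b = (8/5, -28/15, 32/35).
Solving gives a_0 = 3/35, a_1 = -14/5, a_2 = 15/7, so
  g(x) = 15*x^2/7 - 14*x/5 + 3/35.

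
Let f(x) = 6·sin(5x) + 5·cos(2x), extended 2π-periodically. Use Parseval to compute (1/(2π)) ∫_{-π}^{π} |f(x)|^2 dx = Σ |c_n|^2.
Σ |c_n|^2 = 61/2

Expand |f|^2 and use orthogonality of {sin(nx), cos(mx)} on [-π, π]:
  ∫_{-π}^{π} sin(nx)^2 dx = π, ∫ cos(mx)^2 dx = π, and cross terms integrate to 0.
So ∫_{-π}^{π} f(x)^2 dx = 6^2 · π + 5^2 · π = (36 + 25)π.
Divide by 2π: (36 + 25)/2 = 61/2.
By Parseval, this equals Σ |c_n|^2.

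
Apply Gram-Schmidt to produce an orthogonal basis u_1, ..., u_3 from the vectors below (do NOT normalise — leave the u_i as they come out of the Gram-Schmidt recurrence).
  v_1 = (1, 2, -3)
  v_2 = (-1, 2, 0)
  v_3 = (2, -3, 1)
Orthogonal basis:
  u_1 = (1, 2, -3)
  u_2 = (-17/14, 11/7, 9/14)
  u_3 = (42/61, 21/61, 28/61)

Apply the Gram-Schmidt recurrence
  u_1 = v_1
  u_i = v_i − Σ_{j<i} ((v_i · u_j) / (u_j · u_j)) · u_j.

Step by step this gives:
  u_1 = (1, 2, -3)
  u_2 = (-17/14, 11/7, 9/14)
  u_3 = (42/61, 21/61, 28/61)

Orthogonality check:
  u_2 · u_1 = 0 (should be 0)
  u_3 · u_1 = 0 (should be 0)
  u_3 · u_2 = 0 (should be 0)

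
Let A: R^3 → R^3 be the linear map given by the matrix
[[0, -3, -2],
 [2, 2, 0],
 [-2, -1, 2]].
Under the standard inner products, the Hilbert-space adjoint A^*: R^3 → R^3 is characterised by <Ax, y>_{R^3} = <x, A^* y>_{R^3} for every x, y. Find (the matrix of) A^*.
A^* = A^T =
[[0, 2, -2],
 [-3, 2, -1],
 [-2, 0, 2]]

For real matrices with standard dot products, the defining identity <Ax, y> = <x, A^* y> gives (Ax)^T y = x^T (A^*) y, i.e. x^T A^T y = x^T (A^*) y. Since this holds for all x, y, we must have A^* = A^T. Therefore
A^* =
[[0, 2, -2],
 [-3, 2, -1],
 [-2, 0, 2]].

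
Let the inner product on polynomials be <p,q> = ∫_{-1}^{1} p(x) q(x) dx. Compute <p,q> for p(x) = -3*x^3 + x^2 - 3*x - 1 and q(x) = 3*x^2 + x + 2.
<p,q> = -20/3

Expand the product: p(x)·q(x) = -9*x^5 - 14*x^3 - 4*x^2 - 7*x - 2.
∫_{-1}^{1} of each monomial x^k gives [2/(k+1) if k even, 0 if k odd]. Integrating term-by-term (or equivalently evaluating the antiderivative F(x) = -3*x^6/2 - 7*x^4/2 - 4*x^3/3 - 7*x^2/2 - 2*x at the endpoints):
  F(1) − F(−1) = -71/6 − (-31/6) = -20/3.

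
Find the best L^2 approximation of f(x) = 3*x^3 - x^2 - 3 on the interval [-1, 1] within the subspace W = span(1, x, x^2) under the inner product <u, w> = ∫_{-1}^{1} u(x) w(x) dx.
g(x) = -x^2 + 9*x/5 - 3

The best approximation g ∈ W is the orthogonal projection of f onto W. Writing g = a_0 + a_1 x + a_2 x^2, the coefficients solve the normal equations G · a = b where
  G_{ij} = <φ_i, φ_j> and b_i = <f, φ_i>, with φ_0 = 1, φ_1 = x, φ_2 = x^2.
G =
  [2, 0, 2/3]
  [0, 2/3, 0]
  [2/3, 0, 2/5],
b = (-20/3, 6/5, -12/5).
Solving gives a_0 = -3, a_1 = 9/5, a_2 = -1, so
  g(x) = -x^2 + 9*x/5 - 3.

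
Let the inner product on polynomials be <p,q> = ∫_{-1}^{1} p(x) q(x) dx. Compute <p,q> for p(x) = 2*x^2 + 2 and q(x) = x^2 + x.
<p,q> = 32/15

Expand the product: p(x)·q(x) = 2*x^4 + 2*x^3 + 2*x^2 + 2*x.
∫_{-1}^{1} of each monomial x^k gives [2/(k+1) if k even, 0 if k odd]. Integrating term-by-term (or equivalently evaluating the antiderivative F(x) = 2*x^5/5 + x^4/2 + 2*x^3/3 + x^2 at the endpoints):
  F(1) − F(−1) = 77/30 − (13/30) = 32/15.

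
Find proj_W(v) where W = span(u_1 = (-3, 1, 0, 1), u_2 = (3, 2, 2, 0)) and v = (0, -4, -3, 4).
proj_W(v) = (-28/23, -203/69, -154/69, -49/69)

Set up U = [u_1 | ... | u_2] ∈ R^(4×2). The projector onto W = col(U) is P = U (U^T U)^(-1) U^T.
Compute U^T U =
  [11, -7]
  [-7, 17],
and U^T v = (0, -14).
Solve U^T U · c = U^T v for the coefficients: c = (-49/69, -77/69). The projection is proj_W(v) = U c.
Check: (v - proj_W(v)) · u_1 = 0  (should be 0).
Check: (v - proj_W(v)) · u_2 = 0  (should be 0).
Result: proj_W(v) = (-28/23, -203/69, -154/69, -49/69).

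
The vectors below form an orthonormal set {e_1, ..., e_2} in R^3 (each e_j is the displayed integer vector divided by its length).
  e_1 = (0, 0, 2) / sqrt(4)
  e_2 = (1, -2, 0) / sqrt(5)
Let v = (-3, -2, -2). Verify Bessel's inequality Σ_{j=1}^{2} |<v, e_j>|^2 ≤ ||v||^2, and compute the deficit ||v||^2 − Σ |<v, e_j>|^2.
Σ |<v, e_j>|^2 = 21/5; ||v||^2 = 17; deficit = 64/5

Write each e_j = u_j / sqrt(<u_j, u_j>) where u_j is the displayed integer vector. Then <v, e_j> = <v, u_j> / sqrt(<u_j, u_j>), so |<v, e_j>|^2 = <v, u_j>^2 / <u_j, u_j>.
Coefficients: <v, e_1> = -4/sqrt(4), <v, e_2> = 1/sqrt(5).
Square and sum: Σ |<v, e_j>|^2 = 21/5.
Compute ||v||^2 = v·v = 17.
Deficit = 17 − 21/5 = 64/5 ≥ 0, confirming Bessel's inequality. (The deficit equals ||v − Σ <v,e_j> e_j||^2, the squared distance from v to span{e_j}.)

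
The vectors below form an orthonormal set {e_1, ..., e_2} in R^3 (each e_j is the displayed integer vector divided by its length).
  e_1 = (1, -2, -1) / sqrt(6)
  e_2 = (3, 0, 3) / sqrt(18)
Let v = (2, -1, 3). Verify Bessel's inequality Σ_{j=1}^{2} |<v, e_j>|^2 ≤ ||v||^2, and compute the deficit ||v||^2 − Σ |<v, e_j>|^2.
Σ |<v, e_j>|^2 = 38/3; ||v||^2 = 14; deficit = 4/3

Write each e_j = u_j / sqrt(<u_j, u_j>) where u_j is the displayed integer vector. Then <v, e_j> = <v, u_j> / sqrt(<u_j, u_j>), so |<v, e_j>|^2 = <v, u_j>^2 / <u_j, u_j>.
Coefficients: <v, e_1> = 1/sqrt(6), <v, e_2> = 15/sqrt(18).
Square and sum: Σ |<v, e_j>|^2 = 38/3.
Compute ||v||^2 = v·v = 14.
Deficit = 14 − 38/3 = 4/3 ≥ 0, confirming Bessel's inequality. (The deficit equals ||v − Σ <v,e_j> e_j||^2, the squared distance from v to span{e_j}.)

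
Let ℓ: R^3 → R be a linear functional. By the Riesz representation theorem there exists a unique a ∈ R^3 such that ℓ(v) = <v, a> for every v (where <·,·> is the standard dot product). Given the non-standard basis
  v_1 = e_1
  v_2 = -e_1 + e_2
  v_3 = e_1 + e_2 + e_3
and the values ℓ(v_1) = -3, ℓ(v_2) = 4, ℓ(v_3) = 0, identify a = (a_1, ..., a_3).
a = (-3, 1, 2)

Write a = (a_1, ..., a_3) in the standard basis. For each basis vector v_i, ℓ(v_i) = <v_i, a> is a linear equation in the a_j's. Collect the n equations into a matrix system V a = ℓ, where row i of V is v_i (expressed in the standard basis). Since V is invertible (lower-triangular with 1s on the diagonal, up to permutation), solve by back-substitution:
  V =
[[1, 0, 0],
 [-1, 1, 0],
 [1, 1, 1]]
  V a = (-3, 4, 0)
Solving gives a = (-3, 1, 2).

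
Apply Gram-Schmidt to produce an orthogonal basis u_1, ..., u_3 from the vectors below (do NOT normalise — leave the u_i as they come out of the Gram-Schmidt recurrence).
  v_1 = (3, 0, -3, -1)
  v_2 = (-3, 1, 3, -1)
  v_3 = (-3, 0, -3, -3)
Orthogonal basis:
  u_1 = (3, 0, -3, -1)
  u_2 = (-6/19, 1, 6/19, -36/19)
  u_3 = (-282/91, -108/91, -264/91, -54/91)

Apply the Gram-Schmidt recurrence
  u_1 = v_1
  u_i = v_i − Σ_{j<i} ((v_i · u_j) / (u_j · u_j)) · u_j.

Step by step this gives:
  u_1 = (3, 0, -3, -1)
  u_2 = (-6/19, 1, 6/19, -36/19)
  u_3 = (-282/91, -108/91, -264/91, -54/91)

Orthogonality check:
  u_2 · u_1 = 0 (should be 0)
  u_3 · u_1 = 0 (should be 0)
  u_3 · u_2 = 0 (should be 0)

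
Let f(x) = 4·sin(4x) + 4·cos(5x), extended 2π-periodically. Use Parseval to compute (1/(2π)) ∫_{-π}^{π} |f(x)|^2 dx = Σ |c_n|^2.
Σ |c_n|^2 = 16

Expand |f|^2 and use orthogonality of {sin(nx), cos(mx)} on [-π, π]:
  ∫_{-π}^{π} sin(nx)^2 dx = π, ∫ cos(mx)^2 dx = π, and cross terms integrate to 0.
So ∫_{-π}^{π} f(x)^2 dx = 4^2 · π + 4^2 · π = (16 + 16)π.
Divide by 2π: (16 + 16)/2 = 16.
By Parseval, this equals Σ |c_n|^2.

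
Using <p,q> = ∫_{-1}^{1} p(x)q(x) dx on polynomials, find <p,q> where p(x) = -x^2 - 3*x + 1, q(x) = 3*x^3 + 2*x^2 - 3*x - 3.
<p,q> = -16/15

Expand the product: p(x)·q(x) = -3*x^5 - 11*x^4 + 14*x^2 + 6*x - 3.
∫_{-1}^{1} of each monomial x^k gives [2/(k+1) if k even, 0 if k odd]. Integrating term-by-term (or equivalently evaluating the antiderivative F(x) = -x^6/2 - 11*x^5/5 + 14*x^3/3 + 3*x^2 - 3*x at the endpoints):
  F(1) − F(−1) = 59/30 − (91/30) = -16/15.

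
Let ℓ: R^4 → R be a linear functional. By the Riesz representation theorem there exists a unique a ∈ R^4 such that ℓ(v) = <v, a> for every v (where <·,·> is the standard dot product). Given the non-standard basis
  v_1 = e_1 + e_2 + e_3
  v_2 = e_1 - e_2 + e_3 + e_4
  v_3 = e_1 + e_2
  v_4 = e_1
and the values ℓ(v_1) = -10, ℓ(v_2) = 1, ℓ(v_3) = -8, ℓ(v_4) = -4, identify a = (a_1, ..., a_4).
a = (-4, -4, -2, 3)

Write a = (a_1, ..., a_4) in the standard basis. For each basis vector v_i, ℓ(v_i) = <v_i, a> is a linear equation in the a_j's. Collect the n equations into a matrix system V a = ℓ, where row i of V is v_i (expressed in the standard basis). Since V is invertible (lower-triangular with 1s on the diagonal, up to permutation), solve by back-substitution:
  V =
[[1, 1, 1, 0],
 [1, -1, 1, 1],
 [1, 1, 0, 0],
 [1, 0, 0, 0]]
  V a = (-10, 1, -8, -4)
Solving gives a = (-4, -4, -2, 3).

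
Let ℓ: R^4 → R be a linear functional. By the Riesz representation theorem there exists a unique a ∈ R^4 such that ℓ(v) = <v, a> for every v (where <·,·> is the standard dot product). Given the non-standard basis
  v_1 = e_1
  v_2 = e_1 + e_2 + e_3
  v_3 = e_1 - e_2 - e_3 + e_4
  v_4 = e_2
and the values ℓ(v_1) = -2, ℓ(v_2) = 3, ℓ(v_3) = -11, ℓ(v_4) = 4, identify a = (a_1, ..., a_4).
a = (-2, 4, 1, -4)

Write a = (a_1, ..., a_4) in the standard basis. For each basis vector v_i, ℓ(v_i) = <v_i, a> is a linear equation in the a_j's. Collect the n equations into a matrix system V a = ℓ, where row i of V is v_i (expressed in the standard basis). Since V is invertible (lower-triangular with 1s on the diagonal, up to permutation), solve by back-substitution:
  V =
[[1, 0, 0, 0],
 [1, 1, 1, 0],
 [1, -1, -1, 1],
 [0, 1, 0, 0]]
  V a = (-2, 3, -11, 4)
Solving gives a = (-2, 4, 1, -4).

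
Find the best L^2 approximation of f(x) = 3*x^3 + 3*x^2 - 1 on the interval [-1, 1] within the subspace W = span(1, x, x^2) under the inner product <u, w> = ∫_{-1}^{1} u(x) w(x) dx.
g(x) = 3*x^2 + 9*x/5 - 1

The best approximation g ∈ W is the orthogonal projection of f onto W. Writing g = a_0 + a_1 x + a_2 x^2, the coefficients solve the normal equations G · a = b where
  G_{ij} = <φ_i, φ_j> and b_i = <f, φ_i>, with φ_0 = 1, φ_1 = x, φ_2 = x^2.
G =
  [2, 0, 2/3]
  [0, 2/3, 0]
  [2/3, 0, 2/5],
b = (0, 6/5, 8/15).
Solving gives a_0 = -1, a_1 = 9/5, a_2 = 3, so
  g(x) = 3*x^2 + 9*x/5 - 1.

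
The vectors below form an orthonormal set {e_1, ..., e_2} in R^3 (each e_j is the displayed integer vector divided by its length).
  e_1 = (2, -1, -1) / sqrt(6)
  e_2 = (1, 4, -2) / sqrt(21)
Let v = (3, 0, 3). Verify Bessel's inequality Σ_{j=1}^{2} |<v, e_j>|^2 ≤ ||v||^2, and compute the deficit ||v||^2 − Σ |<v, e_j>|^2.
Σ |<v, e_j>|^2 = 27/14; ||v||^2 = 18; deficit = 225/14

Write each e_j = u_j / sqrt(<u_j, u_j>) where u_j is the displayed integer vector. Then <v, e_j> = <v, u_j> / sqrt(<u_j, u_j>), so |<v, e_j>|^2 = <v, u_j>^2 / <u_j, u_j>.
Coefficients: <v, e_1> = 3/sqrt(6), <v, e_2> = -3/sqrt(21).
Square and sum: Σ |<v, e_j>|^2 = 27/14.
Compute ||v||^2 = v·v = 18.
Deficit = 18 − 27/14 = 225/14 ≥ 0, confirming Bessel's inequality. (The deficit equals ||v − Σ <v,e_j> e_j||^2, the squared distance from v to span{e_j}.)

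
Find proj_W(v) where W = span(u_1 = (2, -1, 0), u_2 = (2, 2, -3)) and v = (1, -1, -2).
proj_W(v) = (14/9, 1/9, -8/9)

Set up U = [u_1 | ... | u_2] ∈ R^(3×2). The projector onto W = col(U) is P = U (U^T U)^(-1) U^T.
Compute U^T U =
  [5, 2]
  [2, 17],
and U^T v = (3, 6).
Solve U^T U · c = U^T v for the coefficients: c = (13/27, 8/27). The projection is proj_W(v) = U c.
Check: (v - proj_W(v)) · u_1 = 0  (should be 0).
Check: (v - proj_W(v)) · u_2 = 0  (should be 0).
Result: proj_W(v) = (14/9, 1/9, -8/9).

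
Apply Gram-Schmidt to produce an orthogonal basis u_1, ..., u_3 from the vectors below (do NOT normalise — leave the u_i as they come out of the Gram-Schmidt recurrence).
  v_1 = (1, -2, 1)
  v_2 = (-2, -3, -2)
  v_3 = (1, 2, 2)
Orthogonal basis:
  u_1 = (1, -2, 1)
  u_2 = (-7/3, -7/3, -7/3)
  u_3 = (-1/2, 0, 1/2)

Apply the Gram-Schmidt recurrence
  u_1 = v_1
  u_i = v_i − Σ_{j<i} ((v_i · u_j) / (u_j · u_j)) · u_j.

Step by step this gives:
  u_1 = (1, -2, 1)
  u_2 = (-7/3, -7/3, -7/3)
  u_3 = (-1/2, 0, 1/2)

Orthogonality check:
  u_2 · u_1 = 0 (should be 0)
  u_3 · u_1 = 0 (should be 0)
  u_3 · u_2 = 0 (should be 0)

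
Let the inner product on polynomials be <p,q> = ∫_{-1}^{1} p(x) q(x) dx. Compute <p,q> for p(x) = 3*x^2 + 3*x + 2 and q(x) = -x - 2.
<p,q> = -14

Expand the product: p(x)·q(x) = -3*x^3 - 9*x^2 - 8*x - 4.
∫_{-1}^{1} of each monomial x^k gives [2/(k+1) if k even, 0 if k odd]. Integrating term-by-term (or equivalently evaluating the antiderivative F(x) = -3*x^4/4 - 3*x^3 - 4*x^2 - 4*x at the endpoints):
  F(1) − F(−1) = -47/4 − (9/4) = -14.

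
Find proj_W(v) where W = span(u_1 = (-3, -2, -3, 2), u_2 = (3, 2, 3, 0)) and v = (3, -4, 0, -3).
proj_W(v) = (3/22, 1/11, 3/22, -3)

Set up U = [u_1 | ... | u_2] ∈ R^(4×2). The projector onto W = col(U) is P = U (U^T U)^(-1) U^T.
Compute U^T U =
  [26, -22]
  [-22, 22],
and U^T v = (-7, 1).
Solve U^T U · c = U^T v for the coefficients: c = (-3/2, -16/11). The projection is proj_W(v) = U c.
Check: (v - proj_W(v)) · u_1 = 0  (should be 0).
Check: (v - proj_W(v)) · u_2 = 0  (should be 0).
Result: proj_W(v) = (3/22, 1/11, 3/22, -3).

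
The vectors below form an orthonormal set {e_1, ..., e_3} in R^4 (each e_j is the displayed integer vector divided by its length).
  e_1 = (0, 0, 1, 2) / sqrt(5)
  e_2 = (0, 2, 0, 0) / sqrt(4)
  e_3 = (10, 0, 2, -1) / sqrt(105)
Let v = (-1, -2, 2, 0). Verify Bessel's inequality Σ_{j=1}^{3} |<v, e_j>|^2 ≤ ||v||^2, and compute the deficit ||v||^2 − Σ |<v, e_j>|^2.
Σ |<v, e_j>|^2 = 36/7; ||v||^2 = 9; deficit = 27/7

Write each e_j = u_j / sqrt(<u_j, u_j>) where u_j is the displayed integer vector. Then <v, e_j> = <v, u_j> / sqrt(<u_j, u_j>), so |<v, e_j>|^2 = <v, u_j>^2 / <u_j, u_j>.
Coefficients: <v, e_1> = 2/sqrt(5), <v, e_2> = -4/sqrt(4), <v, e_3> = -6/sqrt(105).
Square and sum: Σ |<v, e_j>|^2 = 36/7.
Compute ||v||^2 = v·v = 9.
Deficit = 9 − 36/7 = 27/7 ≥ 0, confirming Bessel's inequality. (The deficit equals ||v − Σ <v,e_j> e_j||^2, the squared distance from v to span{e_j}.)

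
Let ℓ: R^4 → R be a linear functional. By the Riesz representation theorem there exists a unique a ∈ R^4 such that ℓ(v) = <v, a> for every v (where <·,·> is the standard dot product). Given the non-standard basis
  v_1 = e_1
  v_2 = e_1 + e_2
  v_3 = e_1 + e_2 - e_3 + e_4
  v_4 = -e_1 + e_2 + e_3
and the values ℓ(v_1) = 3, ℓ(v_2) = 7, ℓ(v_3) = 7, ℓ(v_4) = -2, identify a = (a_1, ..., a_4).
a = (3, 4, -3, -3)

Write a = (a_1, ..., a_4) in the standard basis. For each basis vector v_i, ℓ(v_i) = <v_i, a> is a linear equation in the a_j's. Collect the n equations into a matrix system V a = ℓ, where row i of V is v_i (expressed in the standard basis). Since V is invertible (lower-triangular with 1s on the diagonal, up to permutation), solve by back-substitution:
  V =
[[1, 0, 0, 0],
 [1, 1, 0, 0],
 [1, 1, -1, 1],
 [-1, 1, 1, 0]]
  V a = (3, 7, 7, -2)
Solving gives a = (3, 4, -3, -3).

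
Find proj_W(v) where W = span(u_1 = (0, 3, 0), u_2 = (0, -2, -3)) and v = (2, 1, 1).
proj_W(v) = (0, 1, 1)

Set up U = [u_1 | ... | u_2] ∈ R^(3×2). The projector onto W = col(U) is P = U (U^T U)^(-1) U^T.
Compute U^T U =
  [9, -6]
  [-6, 13],
and U^T v = (3, -5).
Solve U^T U · c = U^T v for the coefficients: c = (1/9, -1/3). The projection is proj_W(v) = U c.
Check: (v - proj_W(v)) · u_1 = 0  (should be 0).
Check: (v - proj_W(v)) · u_2 = 0  (should be 0).
Result: proj_W(v) = (0, 1, 1).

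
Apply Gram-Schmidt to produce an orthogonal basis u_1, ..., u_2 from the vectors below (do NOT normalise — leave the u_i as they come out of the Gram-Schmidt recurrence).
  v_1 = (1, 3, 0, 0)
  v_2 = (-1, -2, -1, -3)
Orthogonal basis:
  u_1 = (1, 3, 0, 0)
  u_2 = (-3/10, 1/10, -1, -3)

Apply the Gram-Schmidt recurrence
  u_1 = v_1
  u_i = v_i − Σ_{j<i} ((v_i · u_j) / (u_j · u_j)) · u_j.

Step by step this gives:
  u_1 = (1, 3, 0, 0)
  u_2 = (-3/10, 1/10, -1, -3)

Orthogonality check:
  u_2 · u_1 = 0 (should be 0)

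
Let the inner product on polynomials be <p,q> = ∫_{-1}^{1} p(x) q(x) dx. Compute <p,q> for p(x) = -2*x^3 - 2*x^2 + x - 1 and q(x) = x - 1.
<p,q> = 16/5

Expand the product: p(x)·q(x) = -2*x^4 + 3*x^2 - 2*x + 1.
∫_{-1}^{1} of each monomial x^k gives [2/(k+1) if k even, 0 if k odd]. Integrating term-by-term (or equivalently evaluating the antiderivative F(x) = -2*x^5/5 + x^3 - x^2 + x at the endpoints):
  F(1) − F(−1) = 3/5 − (-13/5) = 16/5.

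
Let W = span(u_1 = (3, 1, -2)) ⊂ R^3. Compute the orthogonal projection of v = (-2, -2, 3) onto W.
proj_W(v) = (-3, -1, 2)

Set up U = [u_1 | ... | u_1] ∈ R^(3×1). The projector onto W = col(U) is P = U (U^T U)^(-1) U^T.
Compute U^T U =
  [14],
and U^T v = (-14).
Solve U^T U · c = U^T v for the coefficients: c = (-1). The projection is proj_W(v) = U c.
Check: (v - proj_W(v)) · u_1 = 0  (should be 0).
Result: proj_W(v) = (-3, -1, 2).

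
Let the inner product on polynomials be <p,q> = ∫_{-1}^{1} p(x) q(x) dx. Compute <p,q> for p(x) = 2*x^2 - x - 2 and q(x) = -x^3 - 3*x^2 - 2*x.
<p,q> = 10/3

Expand the product: p(x)·q(x) = -2*x^5 - 5*x^4 + x^3 + 8*x^2 + 4*x.
∫_{-1}^{1} of each monomial x^k gives [2/(k+1) if k even, 0 if k odd]. Integrating term-by-term (or equivalently evaluating the antiderivative F(x) = -x^6/3 - x^5 + x^4/4 + 8*x^3/3 + 2*x^2 at the endpoints):
  F(1) − F(−1) = 43/12 − (1/4) = 10/3.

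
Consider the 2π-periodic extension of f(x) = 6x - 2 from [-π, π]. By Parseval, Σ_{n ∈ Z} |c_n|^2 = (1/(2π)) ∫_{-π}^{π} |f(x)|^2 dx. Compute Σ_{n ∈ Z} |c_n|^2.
Σ |c_n|^2 = 12π^2 + 4

Expand and integrate term by term over [-π, π]:
  ∫ (6x)^2 dx = 36·(2π^3/3); ∫ 2·6·(-2)·x dx = 0 (odd integrand); ∫ (-2)^2 dx = 4·2π.
So (1/(2π)) ∫_{-π}^{π} (6x - 2)^2 dx = 36π^2/3 + 4 = 12π^2 + 4.
Parseval ⇒ Σ |c_n|^2 = 12π^2 + 4.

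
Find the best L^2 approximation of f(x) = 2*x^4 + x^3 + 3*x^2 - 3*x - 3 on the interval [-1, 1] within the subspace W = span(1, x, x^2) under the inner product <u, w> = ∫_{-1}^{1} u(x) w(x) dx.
g(x) = 33*x^2/7 - 12*x/5 - 111/35

The best approximation g ∈ W is the orthogonal projection of f onto W. Writing g = a_0 + a_1 x + a_2 x^2, the coefficients solve the normal equations G · a = b where
  G_{ij} = <φ_i, φ_j> and b_i = <f, φ_i>, with φ_0 = 1, φ_1 = x, φ_2 = x^2.
G =
  [2, 0, 2/3]
  [0, 2/3, 0]
  [2/3, 0, 2/5],
b = (-16/5, -8/5, -8/35).
Solving gives a_0 = -111/35, a_1 = -12/5, a_2 = 33/7, so
  g(x) = 33*x^2/7 - 12*x/5 - 111/35.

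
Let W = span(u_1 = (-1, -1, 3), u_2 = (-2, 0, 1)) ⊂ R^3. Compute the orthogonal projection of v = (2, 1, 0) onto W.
proj_W(v) = (53/30, -1/6, -7/15)

Set up U = [u_1 | ... | u_2] ∈ R^(3×2). The projector onto W = col(U) is P = U (U^T U)^(-1) U^T.
Compute U^T U =
  [11, 5]
  [5, 5],
and U^T v = (-3, -4).
Solve U^T U · c = U^T v for the coefficients: c = (1/6, -29/30). The projection is proj_W(v) = U c.
Check: (v - proj_W(v)) · u_1 = 0  (should be 0).
Check: (v - proj_W(v)) · u_2 = 0  (should be 0).
Result: proj_W(v) = (53/30, -1/6, -7/15).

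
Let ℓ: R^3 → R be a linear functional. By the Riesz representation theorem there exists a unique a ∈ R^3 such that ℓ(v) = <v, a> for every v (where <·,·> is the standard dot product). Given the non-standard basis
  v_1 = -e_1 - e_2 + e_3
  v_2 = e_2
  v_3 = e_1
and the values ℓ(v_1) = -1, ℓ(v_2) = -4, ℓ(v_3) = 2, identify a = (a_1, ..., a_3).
a = (2, -4, -3)

Write a = (a_1, ..., a_3) in the standard basis. For each basis vector v_i, ℓ(v_i) = <v_i, a> is a linear equation in the a_j's. Collect the n equations into a matrix system V a = ℓ, where row i of V is v_i (expressed in the standard basis). Since V is invertible (lower-triangular with 1s on the diagonal, up to permutation), solve by back-substitution:
  V =
[[-1, -1, 1],
 [0, 1, 0],
 [1, 0, 0]]
  V a = (-1, -4, 2)
Solving gives a = (2, -4, -3).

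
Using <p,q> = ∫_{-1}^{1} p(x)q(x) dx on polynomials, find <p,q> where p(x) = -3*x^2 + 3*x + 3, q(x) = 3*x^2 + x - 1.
<p,q> = 2/5

Expand the product: p(x)·q(x) = -9*x^4 + 6*x^3 + 15*x^2 - 3.
∫_{-1}^{1} of each monomial x^k gives [2/(k+1) if k even, 0 if k odd]. Integrating term-by-term (or equivalently evaluating the antiderivative F(x) = -9*x^5/5 + 3*x^4/2 + 5*x^3 - 3*x at the endpoints):
  F(1) − F(−1) = 17/10 − (13/10) = 2/5.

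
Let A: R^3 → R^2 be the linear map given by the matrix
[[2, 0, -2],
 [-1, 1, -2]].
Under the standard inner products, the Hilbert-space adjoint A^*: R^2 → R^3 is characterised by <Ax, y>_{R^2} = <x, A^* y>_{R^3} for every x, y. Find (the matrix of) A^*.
A^* = A^T =
[[2, -1],
 [0, 1],
 [-2, -2]]

For real matrices with standard dot products, the defining identity <Ax, y> = <x, A^* y> gives (Ax)^T y = x^T (A^*) y, i.e. x^T A^T y = x^T (A^*) y. Since this holds for all x, y, we must have A^* = A^T. Therefore
A^* =
[[2, -1],
 [0, 1],
 [-2, -2]].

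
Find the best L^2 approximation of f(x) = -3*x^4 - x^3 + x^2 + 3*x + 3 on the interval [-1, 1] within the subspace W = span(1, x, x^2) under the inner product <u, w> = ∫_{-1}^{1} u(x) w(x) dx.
g(x) = -11*x^2/7 + 12*x/5 + 114/35

The best approximation g ∈ W is the orthogonal projection of f onto W. Writing g = a_0 + a_1 x + a_2 x^2, the coefficients solve the normal equations G · a = b where
  G_{ij} = <φ_i, φ_j> and b_i = <f, φ_i>, with φ_0 = 1, φ_1 = x, φ_2 = x^2.
G =
  [2, 0, 2/3]
  [0, 2/3, 0]
  [2/3, 0, 2/5],
b = (82/15, 8/5, 54/35).
Solving gives a_0 = 114/35, a_1 = 12/5, a_2 = -11/7, so
  g(x) = -11*x^2/7 + 12*x/5 + 114/35.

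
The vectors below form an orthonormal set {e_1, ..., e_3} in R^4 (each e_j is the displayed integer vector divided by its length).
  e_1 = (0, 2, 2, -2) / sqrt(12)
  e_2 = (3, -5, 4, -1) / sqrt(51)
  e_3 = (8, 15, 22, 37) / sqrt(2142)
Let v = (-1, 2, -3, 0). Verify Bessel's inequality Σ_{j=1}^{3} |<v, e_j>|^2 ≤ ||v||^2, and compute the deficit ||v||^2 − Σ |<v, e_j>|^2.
Σ |<v, e_j>|^2 = 850/63; ||v||^2 = 14; deficit = 32/63

Write each e_j = u_j / sqrt(<u_j, u_j>) where u_j is the displayed integer vector. Then <v, e_j> = <v, u_j> / sqrt(<u_j, u_j>), so |<v, e_j>|^2 = <v, u_j>^2 / <u_j, u_j>.
Coefficients: <v, e_1> = -2/sqrt(12), <v, e_2> = -25/sqrt(51), <v, e_3> = -44/sqrt(2142).
Square and sum: Σ |<v, e_j>|^2 = 850/63.
Compute ||v||^2 = v·v = 14.
Deficit = 14 − 850/63 = 32/63 ≥ 0, confirming Bessel's inequality. (The deficit equals ||v − Σ <v,e_j> e_j||^2, the squared distance from v to span{e_j}.)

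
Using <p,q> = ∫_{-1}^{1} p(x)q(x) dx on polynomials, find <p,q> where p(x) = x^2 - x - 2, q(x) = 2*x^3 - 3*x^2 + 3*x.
<p,q> = 0

Expand the product: p(x)·q(x) = 2*x^5 - 5*x^4 + 2*x^3 + 3*x^2 - 6*x.
∫_{-1}^{1} of each monomial x^k gives [2/(k+1) if k even, 0 if k odd]. Integrating term-by-term (or equivalently evaluating the antiderivative F(x) = x^6/3 - x^5 + x^4/2 + x^3 - 3*x^2 at the endpoints):
  F(1) − F(−1) = -13/6 − (-13/6) = 0.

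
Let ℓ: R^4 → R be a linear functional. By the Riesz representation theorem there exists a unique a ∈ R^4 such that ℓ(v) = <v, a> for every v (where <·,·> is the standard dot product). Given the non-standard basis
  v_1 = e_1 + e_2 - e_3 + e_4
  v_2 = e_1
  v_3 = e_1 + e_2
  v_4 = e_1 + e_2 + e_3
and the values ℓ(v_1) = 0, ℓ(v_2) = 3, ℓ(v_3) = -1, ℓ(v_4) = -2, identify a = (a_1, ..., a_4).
a = (3, -4, -1, 0)

Write a = (a_1, ..., a_4) in the standard basis. For each basis vector v_i, ℓ(v_i) = <v_i, a> is a linear equation in the a_j's. Collect the n equations into a matrix system V a = ℓ, where row i of V is v_i (expressed in the standard basis). Since V is invertible (lower-triangular with 1s on the diagonal, up to permutation), solve by back-substitution:
  V =
[[1, 1, -1, 1],
 [1, 0, 0, 0],
 [1, 1, 0, 0],
 [1, 1, 1, 0]]
  V a = (0, 3, -1, -2)
Solving gives a = (3, -4, -1, 0).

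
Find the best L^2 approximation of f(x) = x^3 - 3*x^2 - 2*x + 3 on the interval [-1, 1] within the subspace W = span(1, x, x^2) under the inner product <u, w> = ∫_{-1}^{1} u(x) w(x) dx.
g(x) = -3*x^2 - 7*x/5 + 3

The best approximation g ∈ W is the orthogonal projection of f onto W. Writing g = a_0 + a_1 x + a_2 x^2, the coefficients solve the normal equations G · a = b where
  G_{ij} = <φ_i, φ_j> and b_i = <f, φ_i>, with φ_0 = 1, φ_1 = x, φ_2 = x^2.
G =
  [2, 0, 2/3]
  [0, 2/3, 0]
  [2/3, 0, 2/5],
b = (4, -14/15, 4/5).
Solving gives a_0 = 3, a_1 = -7/5, a_2 = -3, so
  g(x) = -3*x^2 - 7*x/5 + 3.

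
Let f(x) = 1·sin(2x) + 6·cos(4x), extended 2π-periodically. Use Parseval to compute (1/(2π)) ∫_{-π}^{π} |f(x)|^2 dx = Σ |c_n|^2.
Σ |c_n|^2 = 37/2

Expand |f|^2 and use orthogonality of {sin(nx), cos(mx)} on [-π, π]:
  ∫_{-π}^{π} sin(nx)^2 dx = π, ∫ cos(mx)^2 dx = π, and cross terms integrate to 0.
So ∫_{-π}^{π} f(x)^2 dx = 1^2 · π + 6^2 · π = (1 + 36)π.
Divide by 2π: (1 + 36)/2 = 37/2.
By Parseval, this equals Σ |c_n|^2.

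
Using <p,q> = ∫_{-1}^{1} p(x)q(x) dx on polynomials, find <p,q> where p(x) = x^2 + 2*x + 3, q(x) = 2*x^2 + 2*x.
<p,q> = 112/15

Expand the product: p(x)·q(x) = 2*x^4 + 6*x^3 + 10*x^2 + 6*x.
∫_{-1}^{1} of each monomial x^k gives [2/(k+1) if k even, 0 if k odd]. Integrating term-by-term (or equivalently evaluating the antiderivative F(x) = 2*x^5/5 + 3*x^4/2 + 10*x^3/3 + 3*x^2 at the endpoints):
  F(1) − F(−1) = 247/30 − (23/30) = 112/15.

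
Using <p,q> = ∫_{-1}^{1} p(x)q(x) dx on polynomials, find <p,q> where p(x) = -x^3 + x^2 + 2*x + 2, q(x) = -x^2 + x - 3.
<p,q> = -74/5

Expand the product: p(x)·q(x) = x^5 - 2*x^4 + 2*x^3 - 3*x^2 - 4*x - 6.
∫_{-1}^{1} of each monomial x^k gives [2/(k+1) if k even, 0 if k odd]. Integrating term-by-term (or equivalently evaluating the antiderivative F(x) = x^6/6 - 2*x^5/5 + x^4/2 - x^3 - 2*x^2 - 6*x at the endpoints):
  F(1) − F(−1) = -131/15 − (91/15) = -74/5.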